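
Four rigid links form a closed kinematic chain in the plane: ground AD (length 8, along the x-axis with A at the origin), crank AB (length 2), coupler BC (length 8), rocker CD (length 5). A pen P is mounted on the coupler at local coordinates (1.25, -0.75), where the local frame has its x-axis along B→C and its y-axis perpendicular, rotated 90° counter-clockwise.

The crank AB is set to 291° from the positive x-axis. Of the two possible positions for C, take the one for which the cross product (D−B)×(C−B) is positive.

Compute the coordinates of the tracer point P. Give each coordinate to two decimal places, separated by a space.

A=(0,0), D=(8.00,0)
B = A + 2.00·(cos291°, sin291°) = (0.7167, -1.8672)
|BD| = 7.5188
circle(B,8.00) ∩ circle(D,5.00): a=6.3529, h=4.8622
  candidates: C₊=(5.6632,4.4203) cross=36.558; C₋=(8.0781,-4.9994) cross=-36.558
  mode + wants cross > 0 → take C=(5.6632,4.4203) (cross=36.558)
ex = (C−B)/|BC| = (0.6183,0.7859); ey = (-0.7859,0.6183)
P = B + 1.25·ex + -0.75·ey = (2.0791,-1.3485)

2.08 -1.35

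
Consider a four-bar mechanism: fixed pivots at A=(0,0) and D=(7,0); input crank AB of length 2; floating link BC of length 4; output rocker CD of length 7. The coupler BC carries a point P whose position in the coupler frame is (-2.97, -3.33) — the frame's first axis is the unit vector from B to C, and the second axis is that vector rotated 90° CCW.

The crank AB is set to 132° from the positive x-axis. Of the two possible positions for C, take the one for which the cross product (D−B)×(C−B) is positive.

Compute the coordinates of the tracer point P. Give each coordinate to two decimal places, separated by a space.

-1.08 -2.97

A=(0,0), D=(7.00,0)
B = A + 2.00·(cos132°, sin132°) = (-1.3383, 1.4863)
|BD| = 8.4697
circle(B,4.00) ∩ circle(D,7.00): a=2.2867, h=3.2819
  candidates: C₊=(1.4889,4.3160) cross=27.797; C₋=(0.3371,-2.1460) cross=-27.797
  mode + wants cross > 0 → take C=(1.4889,4.3160) (cross=27.797)
ex = (C−B)/|BC| = (0.7068,0.7074); ey = (-0.7074,0.7068)
P = B + -2.97·ex + -3.33·ey = (-1.0817,-2.9684)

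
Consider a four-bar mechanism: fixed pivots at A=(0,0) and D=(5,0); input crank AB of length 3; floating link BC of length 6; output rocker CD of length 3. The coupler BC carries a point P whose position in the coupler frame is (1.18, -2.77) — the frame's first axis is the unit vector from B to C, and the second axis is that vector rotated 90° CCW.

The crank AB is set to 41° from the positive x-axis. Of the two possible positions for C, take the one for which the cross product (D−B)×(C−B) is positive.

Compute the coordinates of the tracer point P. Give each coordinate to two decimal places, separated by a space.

2.57 -1.03

A=(0,0), D=(5.00,0)
B = A + 3.00·(cos41°, sin41°) = (2.2641, 1.9682)
|BD| = 3.3703
circle(B,6.00) ∩ circle(D,3.00): a=5.6907, h=1.9014
  candidates: C₊=(7.9941,0.1884) cross=6.408; C₋=(5.7733,-2.8986) cross=-6.408
  mode + wants cross > 0 → take C=(7.9941,0.1884) (cross=6.408)
ex = (C−B)/|BC| = (0.9550,-0.2966); ey = (0.2966,0.9550)
P = B + 1.18·ex + -2.77·ey = (2.5693,-1.0272)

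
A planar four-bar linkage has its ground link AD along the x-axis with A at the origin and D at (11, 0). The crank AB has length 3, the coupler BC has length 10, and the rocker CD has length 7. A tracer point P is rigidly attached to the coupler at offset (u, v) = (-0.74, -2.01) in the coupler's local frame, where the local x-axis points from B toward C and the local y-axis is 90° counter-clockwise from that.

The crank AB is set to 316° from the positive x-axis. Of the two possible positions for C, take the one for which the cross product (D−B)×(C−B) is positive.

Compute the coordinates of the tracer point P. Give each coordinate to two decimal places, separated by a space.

A=(0,0), D=(11.00,0)
B = A + 3.00·(cos316°, sin316°) = (2.1580, -2.0840)
|BD| = 9.0842
circle(B,10.00) ∩ circle(D,7.00): a=7.3492, h=6.7816
  candidates: C₊=(7.7555,6.2027) cross=61.605; C₋=(10.8669,-6.9987) cross=-61.605
  mode + wants cross > 0 → take C=(7.7555,6.2027) (cross=61.605)
ex = (C−B)/|BC| = (0.5597,0.8287); ey = (-0.8287,0.5597)
P = B + -0.74·ex + -2.01·ey = (3.4094,-3.8223)

3.41 -3.82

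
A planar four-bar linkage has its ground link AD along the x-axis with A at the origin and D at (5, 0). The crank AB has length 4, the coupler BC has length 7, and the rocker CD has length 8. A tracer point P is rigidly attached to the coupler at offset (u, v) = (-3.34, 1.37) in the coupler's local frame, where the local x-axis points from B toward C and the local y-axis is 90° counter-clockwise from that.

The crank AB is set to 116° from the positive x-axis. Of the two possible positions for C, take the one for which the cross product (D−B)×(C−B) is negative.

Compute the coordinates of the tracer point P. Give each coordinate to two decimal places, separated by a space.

A=(0,0), D=(5.00,0)
B = A + 4.00·(cos116°, sin116°) = (-1.7535, 3.5952)
|BD| = 7.6508
circle(B,7.00) ∩ circle(D,8.00): a=2.8451, h=6.3957
  candidates: C₊=(3.7633,7.9038) cross=48.932; C₋=(-2.2475,-3.3874) cross=-48.932
  mode - wants cross < 0 → take C=(-2.2475,-3.3874) (cross=-48.932)
ex = (C−B)/|BC| = (-0.0706,-0.9975); ey = (0.9975,-0.0706)
P = B + -3.34·ex + 1.37·ey = (-0.1512,6.8302)

-0.15 6.83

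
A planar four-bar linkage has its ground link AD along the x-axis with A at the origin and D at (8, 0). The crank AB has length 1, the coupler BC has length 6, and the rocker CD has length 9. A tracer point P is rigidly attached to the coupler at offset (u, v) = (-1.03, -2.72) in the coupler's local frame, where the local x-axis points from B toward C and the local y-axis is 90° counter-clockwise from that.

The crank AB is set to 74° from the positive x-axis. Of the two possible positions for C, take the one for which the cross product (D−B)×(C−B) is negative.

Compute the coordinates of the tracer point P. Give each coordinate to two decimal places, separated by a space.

A=(0,0), D=(8.00,0)
B = A + 1.00·(cos74°, sin74°) = (0.2756, 0.9613)
|BD| = 7.7839
circle(B,6.00) ∩ circle(D,9.00): a=1.0014, h=5.9158
  candidates: C₊=(1.9999,6.7082) cross=46.049; C₋=(0.5388,-5.0330) cross=-46.049
  mode - wants cross < 0 → take C=(0.5388,-5.0330) (cross=-46.049)
ex = (C−B)/|BC| = (0.0439,-0.9990); ey = (0.9990,0.0439)
P = B + -1.03·ex + -2.72·ey = (-2.4869,1.8710)

-2.49 1.87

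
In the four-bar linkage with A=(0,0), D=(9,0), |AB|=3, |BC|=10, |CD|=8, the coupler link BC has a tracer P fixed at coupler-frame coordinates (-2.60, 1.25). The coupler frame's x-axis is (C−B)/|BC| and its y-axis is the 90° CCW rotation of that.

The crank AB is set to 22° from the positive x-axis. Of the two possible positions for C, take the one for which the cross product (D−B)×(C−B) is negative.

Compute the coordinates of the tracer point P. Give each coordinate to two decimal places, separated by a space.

A=(0,0), D=(9.00,0)
B = A + 3.00·(cos22°, sin22°) = (2.7816, 1.1238)
|BD| = 6.3192
circle(B,10.00) ∩ circle(D,8.00): a=6.0081, h=7.9939
  candidates: C₊=(10.1155,7.9218) cross=50.515; C₋=(7.2722,-7.8112) cross=-50.515
  mode - wants cross < 0 → take C=(7.2722,-7.8112) (cross=-50.515)
ex = (C−B)/|BC| = (0.4491,-0.8935); ey = (0.8935,0.4491)
P = B + -2.60·ex + 1.25·ey = (2.7309,4.0082)

2.73 4.01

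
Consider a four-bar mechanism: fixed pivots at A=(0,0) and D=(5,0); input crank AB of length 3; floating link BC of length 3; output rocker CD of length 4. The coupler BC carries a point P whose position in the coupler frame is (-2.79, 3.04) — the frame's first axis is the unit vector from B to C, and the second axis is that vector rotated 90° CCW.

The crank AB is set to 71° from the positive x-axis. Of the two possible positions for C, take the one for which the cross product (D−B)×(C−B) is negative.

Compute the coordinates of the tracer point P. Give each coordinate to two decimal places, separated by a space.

A=(0,0), D=(5.00,0)
B = A + 3.00·(cos71°, sin71°) = (0.9767, 2.8366)
|BD| = 4.9227
circle(B,3.00) ∩ circle(D,4.00): a=1.7504, h=2.4364
  candidates: C₊=(3.8112,3.8193) cross=11.994; C₋=(1.0033,-0.1633) cross=-11.994
  mode - wants cross < 0 → take C=(1.0033,-0.1633) (cross=-11.994)
ex = (C−B)/|BC| = (0.0089,-1.0000); ey = (1.0000,0.0089)
P = B + -2.79·ex + 3.04·ey = (3.9918,5.6534)

3.99 5.65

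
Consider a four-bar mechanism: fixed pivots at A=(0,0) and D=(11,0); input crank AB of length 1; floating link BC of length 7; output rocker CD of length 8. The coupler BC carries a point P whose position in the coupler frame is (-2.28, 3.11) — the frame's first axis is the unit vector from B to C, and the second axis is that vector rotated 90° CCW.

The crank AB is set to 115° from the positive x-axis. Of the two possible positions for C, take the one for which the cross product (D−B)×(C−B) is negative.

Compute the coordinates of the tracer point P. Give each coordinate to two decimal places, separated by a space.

0.37 4.68

A=(0,0), D=(11.00,0)
B = A + 1.00·(cos115°, sin115°) = (-0.4226, 0.9063)
|BD| = 11.4585
circle(B,7.00) ∩ circle(D,8.00): a=5.0747, h=4.8215
  candidates: C₊=(5.0176,5.3114) cross=55.248; C₋=(4.2548,-4.3015) cross=-55.248
  mode - wants cross < 0 → take C=(4.2548,-4.3015) (cross=-55.248)
ex = (C−B)/|BC| = (0.6682,-0.7440); ey = (0.7440,0.6682)
P = B + -2.28·ex + 3.11·ey = (0.3676,4.6807)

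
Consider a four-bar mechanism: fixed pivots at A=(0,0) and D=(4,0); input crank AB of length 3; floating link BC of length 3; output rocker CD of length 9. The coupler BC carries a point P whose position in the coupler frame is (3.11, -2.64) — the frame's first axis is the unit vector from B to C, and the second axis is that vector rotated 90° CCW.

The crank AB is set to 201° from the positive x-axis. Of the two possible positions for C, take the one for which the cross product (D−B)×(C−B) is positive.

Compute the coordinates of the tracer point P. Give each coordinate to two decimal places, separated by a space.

A=(0,0), D=(4.00,0)
B = A + 3.00·(cos201°, sin201°) = (-2.8007, -1.0751)
|BD| = 6.8852
circle(B,3.00) ∩ circle(D,9.00): a=-1.7860, h=2.4104
  candidates: C₊=(-4.9412,1.0269) cross=16.596; C₋=(-4.1885,-3.7348) cross=-16.596
  mode + wants cross > 0 → take C=(-4.9412,1.0269) (cross=16.596)
ex = (C−B)/|BC| = (-0.7135,0.7007); ey = (-0.7007,-0.7135)
P = B + 3.11·ex + -2.64·ey = (-3.1700,2.9876)

-3.17 2.99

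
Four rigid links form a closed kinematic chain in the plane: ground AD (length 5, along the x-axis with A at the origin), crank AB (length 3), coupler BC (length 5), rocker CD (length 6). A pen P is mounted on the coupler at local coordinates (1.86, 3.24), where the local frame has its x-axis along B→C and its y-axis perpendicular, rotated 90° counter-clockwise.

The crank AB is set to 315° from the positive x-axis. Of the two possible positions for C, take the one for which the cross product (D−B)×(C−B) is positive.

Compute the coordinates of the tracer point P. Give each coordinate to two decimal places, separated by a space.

A=(0,0), D=(5.00,0)
B = A + 3.00·(cos315°, sin315°) = (2.1213, -2.1213)
|BD| = 3.5759
circle(B,5.00) ∩ circle(D,6.00): a=0.2498, h=4.9938
  candidates: C₊=(-0.6400,2.0470) cross=17.857; C₋=(5.2849,-5.9932) cross=-17.857
  mode + wants cross > 0 → take C=(-0.6400,2.0470) (cross=17.857)
ex = (C−B)/|BC| = (-0.5523,0.8337); ey = (-0.8337,-0.5523)
P = B + 1.86·ex + 3.24·ey = (-1.6070,-2.3600)

-1.61 -2.36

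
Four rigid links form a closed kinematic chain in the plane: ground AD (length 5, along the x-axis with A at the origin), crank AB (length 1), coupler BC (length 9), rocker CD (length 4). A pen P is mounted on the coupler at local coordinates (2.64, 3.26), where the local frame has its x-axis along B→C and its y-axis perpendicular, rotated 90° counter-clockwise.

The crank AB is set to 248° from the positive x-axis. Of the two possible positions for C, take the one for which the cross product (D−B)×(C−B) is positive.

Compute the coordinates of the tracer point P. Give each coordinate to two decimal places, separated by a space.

0.64 3.14

A=(0,0), D=(5.00,0)
B = A + 1.00·(cos248°, sin248°) = (-0.3746, -0.9272)
|BD| = 5.4540
circle(B,9.00) ∩ circle(D,4.00): a=8.6859, h=2.3568
  candidates: C₊=(7.7842,2.8719) cross=12.854; C₋=(8.5856,-1.7731) cross=-12.854
  mode + wants cross > 0 → take C=(7.7842,2.8719) (cross=12.854)
ex = (C−B)/|BC| = (0.9065,0.4221); ey = (-0.4221,0.9065)
P = B + 2.64·ex + 3.26·ey = (0.6425,3.1425)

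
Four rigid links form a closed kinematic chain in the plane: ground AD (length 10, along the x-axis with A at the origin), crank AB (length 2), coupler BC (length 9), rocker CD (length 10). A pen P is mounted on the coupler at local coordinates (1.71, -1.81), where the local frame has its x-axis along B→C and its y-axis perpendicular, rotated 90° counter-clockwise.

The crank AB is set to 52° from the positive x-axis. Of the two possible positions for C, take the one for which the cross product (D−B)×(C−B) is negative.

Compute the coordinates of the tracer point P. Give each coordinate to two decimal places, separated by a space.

A=(0,0), D=(10.00,0)
B = A + 2.00·(cos52°, sin52°) = (1.2313, 1.5760)
|BD| = 8.9092
circle(B,9.00) ∩ circle(D,10.00): a=3.3883, h=8.3378
  candidates: C₊=(6.0411,9.1830) cross=74.283; C₋=(3.0912,-7.2297) cross=-74.283
  mode - wants cross < 0 → take C=(3.0912,-7.2297) (cross=-74.283)
ex = (C−B)/|BC| = (0.2067,-0.9784); ey = (0.9784,0.2067)
P = B + 1.71·ex + -1.81·ey = (-0.1862,-0.4711)

-0.19 -0.47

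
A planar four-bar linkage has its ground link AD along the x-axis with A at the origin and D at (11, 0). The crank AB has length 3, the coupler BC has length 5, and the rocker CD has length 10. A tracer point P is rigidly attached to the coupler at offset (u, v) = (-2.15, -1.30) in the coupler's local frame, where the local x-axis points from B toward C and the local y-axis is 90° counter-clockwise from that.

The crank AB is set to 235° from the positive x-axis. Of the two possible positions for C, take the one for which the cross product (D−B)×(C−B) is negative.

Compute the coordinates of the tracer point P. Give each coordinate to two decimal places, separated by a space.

-4.23 -2.36

A=(0,0), D=(11.00,0)
B = A + 3.00·(cos235°, sin235°) = (-1.7207, -2.4575)
|BD| = 12.9559
circle(B,5.00) ∩ circle(D,10.00): a=3.5835, h=3.4869
  candidates: C₊=(1.1364,1.6458) cross=45.176; C₋=(2.4591,-5.2013) cross=-45.176
  mode - wants cross < 0 → take C=(2.4591,-5.2013) (cross=-45.176)
ex = (C−B)/|BC| = (0.8360,-0.5488); ey = (0.5488,0.8360)
P = B + -2.15·ex + -1.30·ey = (-4.2315,-2.3644)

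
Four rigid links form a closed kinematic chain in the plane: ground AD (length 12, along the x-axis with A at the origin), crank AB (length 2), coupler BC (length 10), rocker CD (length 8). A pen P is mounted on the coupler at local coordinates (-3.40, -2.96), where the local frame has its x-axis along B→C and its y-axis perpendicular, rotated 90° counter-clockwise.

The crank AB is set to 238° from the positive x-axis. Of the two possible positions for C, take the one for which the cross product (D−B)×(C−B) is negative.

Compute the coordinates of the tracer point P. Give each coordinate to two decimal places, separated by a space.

A=(0,0), D=(12.00,0)
B = A + 2.00·(cos238°, sin238°) = (-1.0598, -1.6961)
|BD| = 13.1695
circle(B,10.00) ∩ circle(D,8.00): a=7.9516, h=6.0641
  candidates: C₊=(6.0445,5.3415) cross=79.861; C₋=(7.6065,-6.6856) cross=-79.861
  mode - wants cross < 0 → take C=(7.6065,-6.6856) (cross=-79.861)
ex = (C−B)/|BC| = (0.8666,-0.4989); ey = (0.4989,0.8666)
P = B + -3.40·ex + -2.96·ey = (-5.4833,-2.5649)

-5.48 -2.56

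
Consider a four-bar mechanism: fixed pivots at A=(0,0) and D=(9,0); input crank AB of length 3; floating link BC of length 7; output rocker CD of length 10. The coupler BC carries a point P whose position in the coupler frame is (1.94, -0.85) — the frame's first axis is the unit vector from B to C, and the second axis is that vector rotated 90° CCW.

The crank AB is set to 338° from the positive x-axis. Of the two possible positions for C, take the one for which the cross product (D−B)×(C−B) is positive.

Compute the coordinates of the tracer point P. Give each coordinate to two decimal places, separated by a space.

A=(0,0), D=(9.00,0)
B = A + 3.00·(cos338°, sin338°) = (2.7816, -1.1238)
|BD| = 6.3192
circle(B,7.00) ∩ circle(D,10.00): a=-0.8757, h=6.9450
  candidates: C₊=(0.6847,5.5547) cross=43.887; C₋=(3.1549,-8.1139) cross=-43.887
  mode + wants cross > 0 → take C=(0.6847,5.5547) (cross=43.887)
ex = (C−B)/|BC| = (-0.2996,0.9541); ey = (-0.9541,-0.2996)
P = B + 1.94·ex + -0.85·ey = (3.0114,0.9817)

3.01 0.98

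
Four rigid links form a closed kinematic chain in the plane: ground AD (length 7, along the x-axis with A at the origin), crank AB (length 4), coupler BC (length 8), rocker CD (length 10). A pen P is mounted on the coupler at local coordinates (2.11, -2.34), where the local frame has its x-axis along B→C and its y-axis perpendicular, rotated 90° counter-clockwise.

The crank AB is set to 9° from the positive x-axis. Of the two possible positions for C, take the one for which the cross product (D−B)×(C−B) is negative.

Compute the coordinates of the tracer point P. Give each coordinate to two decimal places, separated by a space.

A=(0,0), D=(7.00,0)
B = A + 4.00·(cos9°, sin9°) = (3.9508, 0.6257)
|BD| = 3.1128
circle(B,8.00) ∩ circle(D,10.00): a=-4.2262, h=6.7926
  candidates: C₊=(1.1763,8.1292) cross=21.144; C₋=(-1.5546,-5.1786) cross=-21.144
  mode - wants cross < 0 → take C=(-1.5546,-5.1786) (cross=-21.144)
ex = (C−B)/|BC| = (-0.6882,-0.7255); ey = (0.7255,-0.6882)
P = B + 2.11·ex + -2.34·ey = (0.8009,0.7052)

0.80 0.71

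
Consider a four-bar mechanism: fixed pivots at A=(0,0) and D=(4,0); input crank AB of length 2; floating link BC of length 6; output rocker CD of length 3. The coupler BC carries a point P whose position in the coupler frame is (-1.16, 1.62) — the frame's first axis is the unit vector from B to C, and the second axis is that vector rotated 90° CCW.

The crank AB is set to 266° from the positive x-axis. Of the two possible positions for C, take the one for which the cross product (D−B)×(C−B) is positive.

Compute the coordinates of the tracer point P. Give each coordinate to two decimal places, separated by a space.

-2.13 -2.02

A=(0,0), D=(4.00,0)
B = A + 2.00·(cos266°, sin266°) = (-0.1395, -1.9951)
|BD| = 4.5952
circle(B,6.00) ∩ circle(D,3.00): a=5.2354, h=2.9309
  candidates: C₊=(3.3042,2.9182) cross=13.468; C₋=(5.8492,-2.3623) cross=-13.468
  mode + wants cross > 0 → take C=(3.3042,2.9182) (cross=13.468)
ex = (C−B)/|BC| = (0.5740,0.8189); ey = (-0.8189,0.5740)
P = B + -1.16·ex + 1.62·ey = (-2.1319,-2.0152)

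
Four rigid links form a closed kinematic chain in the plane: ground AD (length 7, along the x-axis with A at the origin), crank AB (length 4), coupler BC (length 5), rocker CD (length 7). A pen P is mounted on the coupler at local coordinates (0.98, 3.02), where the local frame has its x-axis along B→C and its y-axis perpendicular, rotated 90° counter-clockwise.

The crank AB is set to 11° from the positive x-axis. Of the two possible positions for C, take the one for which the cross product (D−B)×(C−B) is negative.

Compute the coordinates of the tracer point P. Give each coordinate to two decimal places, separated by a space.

A=(0,0), D=(7.00,0)
B = A + 4.00·(cos11°, sin11°) = (3.9265, 0.7632)
|BD| = 3.1668
circle(B,5.00) ∩ circle(D,7.00): a=-2.2058, h=4.4871
  candidates: C₊=(2.8671,5.6497) cross=14.210; C₋=(0.7043,-3.0600) cross=-14.210
  mode - wants cross < 0 → take C=(0.7043,-3.0600) (cross=-14.210)
ex = (C−B)/|BC| = (-0.6445,-0.7646); ey = (0.7646,-0.6445)
P = B + 0.98·ex + 3.02·ey = (5.6042,-1.9324)

5.60 -1.93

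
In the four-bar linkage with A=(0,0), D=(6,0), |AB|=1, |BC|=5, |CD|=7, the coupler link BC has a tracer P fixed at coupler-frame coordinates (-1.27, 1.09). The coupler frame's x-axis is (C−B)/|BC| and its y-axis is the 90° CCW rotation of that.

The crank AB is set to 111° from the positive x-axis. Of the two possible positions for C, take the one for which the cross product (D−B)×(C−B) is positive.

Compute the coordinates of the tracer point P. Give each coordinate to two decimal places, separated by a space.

-1.87 0.22

A=(0,0), D=(6.00,0)
B = A + 1.00·(cos111°, sin111°) = (-0.3584, 0.9336)
|BD| = 6.4265
circle(B,5.00) ∩ circle(D,7.00): a=1.3460, h=4.8154
  candidates: C₊=(1.6729,5.5024) cross=30.946; C₋=(0.2738,-4.0263) cross=-30.946
  mode + wants cross > 0 → take C=(1.6729,5.5024) (cross=30.946)
ex = (C−B)/|BC| = (0.4063,0.9138); ey = (-0.9138,0.4063)
P = B + -1.27·ex + 1.09·ey = (-1.8703,0.2159)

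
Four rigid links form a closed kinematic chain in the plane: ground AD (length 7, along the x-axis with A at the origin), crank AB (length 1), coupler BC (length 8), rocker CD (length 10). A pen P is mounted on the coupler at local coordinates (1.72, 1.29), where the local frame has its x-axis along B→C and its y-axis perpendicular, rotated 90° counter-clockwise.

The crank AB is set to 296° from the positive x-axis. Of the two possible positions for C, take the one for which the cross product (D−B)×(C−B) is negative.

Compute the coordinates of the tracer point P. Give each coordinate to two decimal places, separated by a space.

A=(0,0), D=(7.00,0)
B = A + 1.00·(cos296°, sin296°) = (0.4384, -0.8988)
|BD| = 6.6229
circle(B,8.00) ∩ circle(D,10.00): a=0.5936, h=7.9779
  candidates: C₊=(-0.0562,7.0859) cross=52.837; C₋=(2.1092,-8.7224) cross=-52.837
  mode - wants cross < 0 → take C=(2.1092,-8.7224) (cross=-52.837)
ex = (C−B)/|BC| = (0.2089,-0.9779); ey = (0.9779,0.2089)
P = B + 1.72·ex + 1.29·ey = (2.0591,-2.3114)

2.06 -2.31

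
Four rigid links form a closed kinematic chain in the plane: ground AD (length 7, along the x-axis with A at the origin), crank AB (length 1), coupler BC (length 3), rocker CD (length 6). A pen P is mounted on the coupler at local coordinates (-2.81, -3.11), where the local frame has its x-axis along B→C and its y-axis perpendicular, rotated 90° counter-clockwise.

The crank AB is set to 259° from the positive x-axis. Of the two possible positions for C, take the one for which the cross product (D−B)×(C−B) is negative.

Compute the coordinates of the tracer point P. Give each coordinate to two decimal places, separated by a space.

A=(0,0), D=(7.00,0)
B = A + 1.00·(cos259°, sin259°) = (-0.1908, -0.9816)
|BD| = 7.2575
circle(B,3.00) ∩ circle(D,6.00): a=1.7686, h=2.4232
  candidates: C₊=(1.2338,1.6585) cross=17.587; C₋=(1.8893,-3.1434) cross=-17.587
  mode - wants cross < 0 → take C=(1.8893,-3.1434) (cross=-17.587)
ex = (C−B)/|BC| = (0.6934,-0.7206); ey = (0.7206,0.6934)
P = B + -2.81·ex + -3.11·ey = (-4.3802,-1.1132)

-4.38 -1.11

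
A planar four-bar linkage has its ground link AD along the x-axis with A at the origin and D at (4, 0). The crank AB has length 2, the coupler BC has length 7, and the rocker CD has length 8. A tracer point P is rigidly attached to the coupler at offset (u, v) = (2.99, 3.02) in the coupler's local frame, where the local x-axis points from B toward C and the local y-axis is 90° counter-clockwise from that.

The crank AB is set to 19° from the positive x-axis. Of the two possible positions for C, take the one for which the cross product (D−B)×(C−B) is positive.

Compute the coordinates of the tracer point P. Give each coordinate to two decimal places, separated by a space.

A=(0,0), D=(4.00,0)
B = A + 2.00·(cos19°, sin19°) = (1.8910, 0.6511)
|BD| = 2.2072
circle(B,7.00) ∩ circle(D,8.00): a=-2.2944, h=6.6133
  candidates: C₊=(1.6497,7.6470) cross=14.597; C₋=(-2.2522,-4.9910) cross=-14.597
  mode + wants cross > 0 → take C=(1.6497,7.6470) (cross=14.597)
ex = (C−B)/|BC| = (-0.0345,0.9994); ey = (-0.9994,-0.0345)
P = B + 2.99·ex + 3.02·ey = (-1.2302,3.5353)

-1.23 3.54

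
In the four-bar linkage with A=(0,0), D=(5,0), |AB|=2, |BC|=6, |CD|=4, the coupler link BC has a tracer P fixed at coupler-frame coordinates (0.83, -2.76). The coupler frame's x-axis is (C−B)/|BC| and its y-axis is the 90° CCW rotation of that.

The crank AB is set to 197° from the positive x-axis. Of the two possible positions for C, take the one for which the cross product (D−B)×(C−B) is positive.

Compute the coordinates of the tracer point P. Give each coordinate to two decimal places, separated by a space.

0.49 -2.17

A=(0,0), D=(5.00,0)
B = A + 2.00·(cos197°, sin197°) = (-1.9126, -0.5847)
|BD| = 6.9373
circle(B,6.00) ∩ circle(D,4.00): a=4.9101, h=3.4483
  candidates: C₊=(2.6894,3.2651) cross=23.922; C₋=(3.2707,-3.6069) cross=-23.922
  mode + wants cross > 0 → take C=(2.6894,3.2651) (cross=23.922)
ex = (C−B)/|BC| = (0.7670,0.6416); ey = (-0.6416,0.7670)
P = B + 0.83·ex + -2.76·ey = (0.4949,-2.1691)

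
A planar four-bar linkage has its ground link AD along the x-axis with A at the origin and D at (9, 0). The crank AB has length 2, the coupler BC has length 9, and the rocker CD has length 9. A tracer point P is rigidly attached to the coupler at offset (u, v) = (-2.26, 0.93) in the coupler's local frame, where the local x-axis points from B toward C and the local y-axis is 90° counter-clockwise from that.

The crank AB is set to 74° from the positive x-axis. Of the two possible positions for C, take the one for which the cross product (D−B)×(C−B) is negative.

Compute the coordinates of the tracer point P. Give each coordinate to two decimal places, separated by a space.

A=(0,0), D=(9.00,0)
B = A + 2.00·(cos74°, sin74°) = (0.5513, 1.9225)
|BD| = 8.6647
circle(B,9.00) ∩ circle(D,9.00): a=4.3324, h=7.8886
  candidates: C₊=(6.5260,8.6533) cross=68.353; C₋=(3.0253,-6.7308) cross=-68.353
  mode - wants cross < 0 → take C=(3.0253,-6.7308) (cross=-68.353)
ex = (C−B)/|BC| = (0.2749,-0.9615); ey = (0.9615,0.2749)
P = B + -2.26·ex + 0.93·ey = (0.8242,4.3511)

0.82 4.35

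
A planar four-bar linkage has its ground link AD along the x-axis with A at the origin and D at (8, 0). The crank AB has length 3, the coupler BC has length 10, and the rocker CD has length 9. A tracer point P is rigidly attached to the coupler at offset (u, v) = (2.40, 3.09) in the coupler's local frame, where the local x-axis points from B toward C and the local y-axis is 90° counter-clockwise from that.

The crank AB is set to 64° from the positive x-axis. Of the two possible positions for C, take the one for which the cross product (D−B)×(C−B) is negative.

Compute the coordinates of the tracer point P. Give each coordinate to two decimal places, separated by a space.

4.69 0.72

A=(0,0), D=(8.00,0)
B = A + 3.00·(cos64°, sin64°) = (1.3151, 2.6964)
|BD| = 7.2082
circle(B,10.00) ∩ circle(D,9.00): a=4.9220, h=8.7048
  candidates: C₊=(9.1360,8.9280) cross=62.746; C₋=(2.6236,-7.2176) cross=-62.746
  mode - wants cross < 0 → take C=(2.6236,-7.2176) (cross=-62.746)
ex = (C−B)/|BC| = (0.1308,-0.9914); ey = (0.9914,0.1308)
P = B + 2.40·ex + 3.09·ey = (4.6926,0.7213)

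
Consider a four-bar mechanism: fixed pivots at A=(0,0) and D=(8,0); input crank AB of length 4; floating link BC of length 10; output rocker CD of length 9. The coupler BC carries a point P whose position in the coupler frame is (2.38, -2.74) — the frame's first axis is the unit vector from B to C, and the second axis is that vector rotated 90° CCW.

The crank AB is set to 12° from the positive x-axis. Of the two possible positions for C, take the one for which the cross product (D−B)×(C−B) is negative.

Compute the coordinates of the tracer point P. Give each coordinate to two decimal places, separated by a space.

1.85 -2.15

A=(0,0), D=(8.00,0)
B = A + 4.00·(cos12°, sin12°) = (3.9126, 0.8316)
|BD| = 4.1712
circle(B,10.00) ∩ circle(D,9.00): a=4.3631, h=8.9980
  candidates: C₊=(9.9821,8.7790) cross=37.532; C₋=(6.3941,-8.8556) cross=-37.532
  mode - wants cross < 0 → take C=(6.3941,-8.8556) (cross=-37.532)
ex = (C−B)/|BC| = (0.2482,-0.9687); ey = (0.9687,0.2482)
P = B + 2.38·ex + -2.74·ey = (1.8489,-2.1538)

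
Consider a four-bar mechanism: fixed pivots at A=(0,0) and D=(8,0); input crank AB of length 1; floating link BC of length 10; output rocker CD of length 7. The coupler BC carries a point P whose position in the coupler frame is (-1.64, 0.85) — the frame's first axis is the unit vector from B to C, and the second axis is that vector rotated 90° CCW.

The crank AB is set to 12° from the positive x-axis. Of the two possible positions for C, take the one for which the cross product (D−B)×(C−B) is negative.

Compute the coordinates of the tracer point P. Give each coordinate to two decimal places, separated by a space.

A=(0,0), D=(8.00,0)
B = A + 1.00·(cos12°, sin12°) = (0.9781, 0.2079)
|BD| = 7.0249
circle(B,10.00) ∩ circle(D,7.00): a=7.1424, h=6.9990
  candidates: C₊=(8.3246,6.9925) cross=49.168; C₋=(7.9103,-6.9994) cross=-49.168
  mode - wants cross < 0 → take C=(7.9103,-6.9994) (cross=-49.168)
ex = (C−B)/|BC| = (0.6932,-0.7207); ey = (0.7207,0.6932)
P = B + -1.64·ex + 0.85·ey = (0.4539,1.9791)

0.45 1.98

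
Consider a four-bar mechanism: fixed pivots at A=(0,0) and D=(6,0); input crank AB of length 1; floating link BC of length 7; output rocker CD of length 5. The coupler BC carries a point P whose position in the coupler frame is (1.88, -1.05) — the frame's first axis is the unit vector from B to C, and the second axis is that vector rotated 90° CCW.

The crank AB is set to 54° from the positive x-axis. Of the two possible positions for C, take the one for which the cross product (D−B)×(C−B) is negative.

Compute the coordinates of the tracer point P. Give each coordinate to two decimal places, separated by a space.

0.85 -1.33

A=(0,0), D=(6.00,0)
B = A + 1.00·(cos54°, sin54°) = (0.5878, 0.8090)
|BD| = 5.4723
circle(B,7.00) ∩ circle(D,5.00): a=4.9290, h=4.9704
  candidates: C₊=(6.1974,4.9961) cross=27.200; C₋=(4.7278,-4.8355) cross=-27.200
  mode - wants cross < 0 → take C=(4.7278,-4.8355) (cross=-27.200)
ex = (C−B)/|BC| = (0.5914,-0.8064); ey = (0.8064,0.5914)
P = B + 1.88·ex + -1.05·ey = (0.8530,-1.3279)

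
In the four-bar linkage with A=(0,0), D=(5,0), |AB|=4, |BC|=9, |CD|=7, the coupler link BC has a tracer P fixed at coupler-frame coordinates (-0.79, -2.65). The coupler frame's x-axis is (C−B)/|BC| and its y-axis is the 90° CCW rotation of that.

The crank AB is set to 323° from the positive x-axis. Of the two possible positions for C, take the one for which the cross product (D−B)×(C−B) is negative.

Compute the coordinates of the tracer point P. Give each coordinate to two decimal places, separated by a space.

2.99 -5.17

A=(0,0), D=(5.00,0)
B = A + 4.00·(cos323°, sin323°) = (3.1945, -2.4073)
|BD| = 3.0091
circle(B,9.00) ∩ circle(D,7.00): a=6.8218, h=5.8706
  candidates: C₊=(2.5912,6.5725) cross=17.665; C₋=(11.9841,-0.4722) cross=-17.665
  mode - wants cross < 0 → take C=(11.9841,-0.4722) (cross=-17.665)
ex = (C−B)/|BC| = (0.9766,0.2150); ey = (-0.2150,0.9766)
P = B + -0.79·ex + -2.65·ey = (2.9928,-5.1651)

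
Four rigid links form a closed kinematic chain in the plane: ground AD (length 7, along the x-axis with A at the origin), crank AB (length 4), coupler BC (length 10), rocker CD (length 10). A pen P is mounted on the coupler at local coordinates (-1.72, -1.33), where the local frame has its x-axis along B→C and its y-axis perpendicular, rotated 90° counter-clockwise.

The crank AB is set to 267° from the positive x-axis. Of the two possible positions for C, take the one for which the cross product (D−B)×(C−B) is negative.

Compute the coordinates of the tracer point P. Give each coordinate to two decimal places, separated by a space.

A=(0,0), D=(7.00,0)
B = A + 4.00·(cos267°, sin267°) = (-0.2093, -3.9945)
|BD| = 8.2420
circle(B,10.00) ∩ circle(D,10.00): a=4.1210, h=9.1114
  candidates: C₊=(-1.0205,5.9725) cross=75.096; C₋=(7.8112,-9.9670) cross=-75.096
  mode - wants cross < 0 → take C=(7.8112,-9.9670) (cross=-75.096)
ex = (C−B)/|BC| = (0.8021,-0.5973); ey = (0.5973,0.8021)
P = B + -1.72·ex + -1.33·ey = (-2.3832,-4.0340)

-2.38 -4.03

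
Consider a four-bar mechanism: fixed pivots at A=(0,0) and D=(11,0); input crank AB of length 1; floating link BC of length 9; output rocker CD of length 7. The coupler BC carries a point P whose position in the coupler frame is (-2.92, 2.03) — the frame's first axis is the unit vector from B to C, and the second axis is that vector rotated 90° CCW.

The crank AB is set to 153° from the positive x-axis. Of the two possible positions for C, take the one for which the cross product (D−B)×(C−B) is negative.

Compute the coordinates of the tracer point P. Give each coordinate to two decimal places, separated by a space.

-1.94 3.85

A=(0,0), D=(11.00,0)
B = A + 1.00·(cos153°, sin153°) = (-0.8910, 0.4540)
|BD| = 11.8997
circle(B,9.00) ∩ circle(D,7.00): a=7.2944, h=5.2718
  candidates: C₊=(6.5992,5.4436) cross=62.732; C₋=(6.1970,-5.0922) cross=-62.732
  mode - wants cross < 0 → take C=(6.1970,-5.0922) (cross=-62.732)
ex = (C−B)/|BC| = (0.7876,-0.6162); ey = (0.6162,0.7876)
P = B + -2.92·ex + 2.03·ey = (-1.9397,3.8522)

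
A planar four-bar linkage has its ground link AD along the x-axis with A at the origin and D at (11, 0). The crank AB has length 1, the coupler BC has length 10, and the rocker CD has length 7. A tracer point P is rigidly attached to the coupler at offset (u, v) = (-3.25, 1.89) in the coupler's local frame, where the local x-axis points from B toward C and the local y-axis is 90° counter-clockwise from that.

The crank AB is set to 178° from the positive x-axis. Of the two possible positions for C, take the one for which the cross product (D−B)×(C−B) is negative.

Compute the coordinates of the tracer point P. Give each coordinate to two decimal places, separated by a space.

A=(0,0), D=(11.00,0)
B = A + 1.00·(cos178°, sin178°) = (-0.9994, 0.0349)
|BD| = 11.9994
circle(B,10.00) ∩ circle(D,7.00): a=8.1248, h=5.8299
  candidates: C₊=(7.1424,5.8411) cross=69.955; C₋=(7.1084,-5.8186) cross=-69.955
  mode - wants cross < 0 → take C=(7.1084,-5.8186) (cross=-69.955)
ex = (C−B)/|BC| = (0.8108,-0.5853); ey = (0.5853,0.8108)
P = B + -3.25·ex + 1.89·ey = (-2.5281,3.4697)

-2.53 3.47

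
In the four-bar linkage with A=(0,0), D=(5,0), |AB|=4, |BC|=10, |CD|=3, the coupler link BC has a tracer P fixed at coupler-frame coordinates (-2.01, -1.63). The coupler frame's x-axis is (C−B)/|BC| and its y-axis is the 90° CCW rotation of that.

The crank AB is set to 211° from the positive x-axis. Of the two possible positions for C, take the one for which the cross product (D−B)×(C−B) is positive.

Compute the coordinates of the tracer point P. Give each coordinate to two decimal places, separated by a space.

A=(0,0), D=(5.00,0)
B = A + 4.00·(cos211°, sin211°) = (-3.4287, -2.0602)
|BD| = 8.6768
circle(B,10.00) ∩ circle(D,3.00): a=9.5823, h=2.8601
  candidates: C₊=(5.2005,2.9933) cross=24.816; C₋=(6.5587,-2.5633) cross=-24.816
  mode + wants cross > 0 → take C=(5.2005,2.9933) (cross=24.816)
ex = (C−B)/|BC| = (0.8629,0.5053); ey = (-0.5053,0.8629)
P = B + -2.01·ex + -1.63·ey = (-4.3394,-4.4825)

-4.34 -4.48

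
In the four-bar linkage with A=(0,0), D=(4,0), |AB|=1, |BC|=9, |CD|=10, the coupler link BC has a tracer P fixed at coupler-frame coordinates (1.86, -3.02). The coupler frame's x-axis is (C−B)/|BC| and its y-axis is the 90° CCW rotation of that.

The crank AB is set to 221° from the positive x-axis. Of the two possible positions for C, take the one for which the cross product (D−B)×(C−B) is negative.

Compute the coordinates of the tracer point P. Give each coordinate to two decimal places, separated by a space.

-3.38 -3.04

A=(0,0), D=(4.00,0)
B = A + 1.00·(cos221°, sin221°) = (-0.7547, -0.6561)
|BD| = 4.7998
circle(B,9.00) ∩ circle(D,10.00): a=0.4206, h=8.9902
  candidates: C₊=(-1.5669,8.3072) cross=43.151; C₋=(0.8908,-9.5044) cross=-43.151
  mode - wants cross < 0 → take C=(0.8908,-9.5044) (cross=-43.151)
ex = (C−B)/|BC| = (0.1828,-0.9831); ey = (0.9831,0.1828)
P = B + 1.86·ex + -3.02·ey = (-3.3837,-3.0369)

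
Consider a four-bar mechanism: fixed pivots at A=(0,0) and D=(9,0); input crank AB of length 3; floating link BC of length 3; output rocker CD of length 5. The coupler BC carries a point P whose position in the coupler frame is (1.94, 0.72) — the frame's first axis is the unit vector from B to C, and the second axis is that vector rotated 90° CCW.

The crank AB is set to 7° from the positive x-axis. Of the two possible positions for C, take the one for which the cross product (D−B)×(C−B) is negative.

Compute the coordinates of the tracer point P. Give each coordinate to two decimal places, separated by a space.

4.59 -0.93

A=(0,0), D=(9.00,0)
B = A + 3.00·(cos7°, sin7°) = (2.9776, 0.3656)
|BD| = 6.0334
circle(B,3.00) ∩ circle(D,5.00): a=1.6908, h=2.4782
  candidates: C₊=(4.8155,2.7368) cross=14.952; C₋=(4.5151,-2.2104) cross=-14.952
  mode - wants cross < 0 → take C=(4.5151,-2.2104) (cross=-14.952)
ex = (C−B)/|BC| = (0.5125,-0.8587); ey = (0.8587,0.5125)
P = B + 1.94·ex + 0.72·ey = (4.5901,-0.9312)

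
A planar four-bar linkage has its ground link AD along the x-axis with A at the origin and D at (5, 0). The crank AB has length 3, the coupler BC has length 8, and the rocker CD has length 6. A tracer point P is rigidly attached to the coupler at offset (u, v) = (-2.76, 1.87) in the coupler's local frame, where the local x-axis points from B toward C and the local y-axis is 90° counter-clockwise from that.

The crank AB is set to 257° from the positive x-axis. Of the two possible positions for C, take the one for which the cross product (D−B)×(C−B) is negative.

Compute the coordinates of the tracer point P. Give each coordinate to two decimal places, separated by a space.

A=(0,0), D=(5.00,0)
B = A + 3.00·(cos257°, sin257°) = (-0.6749, -2.9231)
|BD| = 6.3835
circle(B,8.00) ∩ circle(D,6.00): a=5.3849, h=5.9163
  candidates: C₊=(1.4031,4.8023) cross=37.767; C₋=(6.8215,-5.7168) cross=-37.767
  mode - wants cross < 0 → take C=(6.8215,-5.7168) (cross=-37.767)
ex = (C−B)/|BC| = (0.9370,-0.3492); ey = (0.3492,0.9370)
P = B + -2.76·ex + 1.87·ey = (-2.6081,-0.2070)

-2.61 -0.21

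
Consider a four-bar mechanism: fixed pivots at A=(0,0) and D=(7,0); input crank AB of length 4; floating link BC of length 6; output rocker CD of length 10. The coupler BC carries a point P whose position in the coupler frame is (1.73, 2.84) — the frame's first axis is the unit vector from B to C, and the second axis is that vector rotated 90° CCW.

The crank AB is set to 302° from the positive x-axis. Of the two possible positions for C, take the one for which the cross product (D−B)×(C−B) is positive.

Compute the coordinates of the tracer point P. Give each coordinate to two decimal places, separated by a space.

-0.84 -4.91

A=(0,0), D=(7.00,0)
B = A + 4.00·(cos302°, sin302°) = (2.1197, -3.3922)
|BD| = 5.9434
circle(B,6.00) ∩ circle(D,10.00): a=-2.4124, h=5.4937
  candidates: C₊=(-2.9967,-0.2580) cross=32.651; C₋=(3.2743,-9.2800) cross=-32.651
  mode + wants cross > 0 → take C=(-2.9967,-0.2580) (cross=32.651)
ex = (C−B)/|BC| = (-0.8527,0.5224); ey = (-0.5224,-0.8527)
P = B + 1.73·ex + 2.84·ey = (-0.8390,-4.9102)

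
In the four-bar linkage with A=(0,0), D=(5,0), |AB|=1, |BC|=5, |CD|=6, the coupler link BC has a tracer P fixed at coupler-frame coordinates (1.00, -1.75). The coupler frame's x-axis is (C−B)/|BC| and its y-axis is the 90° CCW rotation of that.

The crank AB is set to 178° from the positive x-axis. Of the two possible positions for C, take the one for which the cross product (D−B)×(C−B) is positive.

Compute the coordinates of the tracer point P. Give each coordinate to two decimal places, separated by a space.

1.01 0.20

A=(0,0), D=(5.00,0)
B = A + 1.00·(cos178°, sin178°) = (-0.9994, 0.0349)
|BD| = 5.9995
circle(B,5.00) ∩ circle(D,6.00): a=2.0830, h=4.5454
  candidates: C₊=(1.1100,4.5682) cross=27.270; C₋=(1.0571,-4.5226) cross=-27.270
  mode + wants cross > 0 → take C=(1.1100,4.5682) (cross=27.270)
ex = (C−B)/|BC| = (0.4219,0.9067); ey = (-0.9067,0.4219)
P = B + 1.00·ex + -1.75·ey = (1.0091,0.2033)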